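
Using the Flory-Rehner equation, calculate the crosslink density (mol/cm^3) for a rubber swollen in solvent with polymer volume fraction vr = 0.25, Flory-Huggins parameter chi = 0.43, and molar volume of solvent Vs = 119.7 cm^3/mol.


ln(1 - vr) = ln(1 - 0.25) = -0.2877
Numerator = -((-0.2877) + 0.25 + 0.43 * 0.25^2) = 0.0108
Denominator = 119.7 * (0.25^(1/3) - 0.25/2) = 60.4438
nu = 0.0108 / 60.4438 = 1.7880e-04 mol/cm^3

1.7880e-04 mol/cm^3


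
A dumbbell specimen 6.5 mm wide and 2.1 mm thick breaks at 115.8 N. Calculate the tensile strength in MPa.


Area = width * thickness = 6.5 * 2.1 = 13.65 mm^2
TS = force / area = 115.8 / 13.65 = 8.48 MPa

8.48 MPa


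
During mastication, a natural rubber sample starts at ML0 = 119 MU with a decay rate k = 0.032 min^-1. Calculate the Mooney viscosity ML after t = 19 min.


ML = ML0 * exp(-k * t)
ML = 119 * exp(-0.032 * 19)
ML = 119 * 0.5444
ML = 64.79 MU

64.79 MU


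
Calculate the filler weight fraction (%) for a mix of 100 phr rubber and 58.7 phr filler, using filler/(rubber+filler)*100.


Filler % = filler / (rubber + filler) * 100
= 58.7 / (100 + 58.7) * 100
= 58.7 / 158.7 * 100
= 36.99%

36.99%


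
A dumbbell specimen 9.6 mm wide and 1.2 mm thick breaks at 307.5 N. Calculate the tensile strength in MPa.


Area = width * thickness = 9.6 * 1.2 = 11.52 mm^2
TS = force / area = 307.5 / 11.52 = 26.69 MPa

26.69 MPa


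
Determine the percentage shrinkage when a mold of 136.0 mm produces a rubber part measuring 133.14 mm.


Shrinkage = (mold - part) / mold * 100
= (136.0 - 133.14) / 136.0 * 100
= 2.86 / 136.0 * 100
= 2.1%

2.1%


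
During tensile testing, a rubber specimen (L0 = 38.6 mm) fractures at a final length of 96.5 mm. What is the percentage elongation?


Elongation = (Lf - L0) / L0 * 100
= (96.5 - 38.6) / 38.6 * 100
= 57.9 / 38.6 * 100
= 150.0%

150.0%


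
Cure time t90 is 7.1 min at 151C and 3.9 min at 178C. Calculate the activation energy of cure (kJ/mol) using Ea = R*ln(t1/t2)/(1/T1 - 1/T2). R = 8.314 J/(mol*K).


T1 = 424.15 K, T2 = 451.15 K
1/T1 - 1/T2 = 1.4110e-04
ln(t1/t2) = ln(7.1/3.9) = 0.5991
Ea = 8.314 * 0.5991 / 1.4110e-04 = 35301.9930 J/mol
Ea = 35.3 kJ/mol

35.3 kJ/mol


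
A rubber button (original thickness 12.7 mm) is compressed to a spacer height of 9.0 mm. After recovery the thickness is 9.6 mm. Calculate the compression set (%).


CS = (t0 - recovered) / (t0 - ts) * 100
= (12.7 - 9.6) / (12.7 - 9.0) * 100
= 3.1 / 3.7 * 100
= 83.8%

83.8%


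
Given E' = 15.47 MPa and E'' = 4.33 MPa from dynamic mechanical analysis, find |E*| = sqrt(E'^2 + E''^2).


|E*| = sqrt(E'^2 + E''^2)
= sqrt(15.47^2 + 4.33^2)
= sqrt(239.3209 + 18.7489)
= 16.065 MPa

16.065 MPa


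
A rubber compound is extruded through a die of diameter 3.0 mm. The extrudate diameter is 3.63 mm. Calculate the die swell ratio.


Die swell ratio = D_extrudate / D_die
= 3.63 / 3.0
= 1.21

Die swell = 1.21


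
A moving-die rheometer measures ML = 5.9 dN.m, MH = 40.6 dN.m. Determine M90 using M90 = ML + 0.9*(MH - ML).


M90 = ML + 0.9 * (MH - ML)
M90 = 5.9 + 0.9 * (40.6 - 5.9)
M90 = 5.9 + 0.9 * 34.7
M90 = 37.13 dN.m

37.13 dN.m


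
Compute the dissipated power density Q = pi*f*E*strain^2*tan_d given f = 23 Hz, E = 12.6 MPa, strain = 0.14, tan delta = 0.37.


Q = pi * f * E * strain^2 * tan_d
= pi * 23 * 12.6 * 0.14^2 * 0.37
= pi * 23 * 12.6 * 0.0196 * 0.37
= 6.6025

Q = 6.6025


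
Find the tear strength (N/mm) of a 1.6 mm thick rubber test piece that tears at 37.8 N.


Tear strength = force / thickness
= 37.8 / 1.6
= 23.62 N/mm

23.62 N/mm


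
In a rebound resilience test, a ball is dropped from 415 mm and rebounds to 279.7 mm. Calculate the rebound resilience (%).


Resilience = h_rebound / h_drop * 100
= 279.7 / 415 * 100
= 67.4%

67.4%


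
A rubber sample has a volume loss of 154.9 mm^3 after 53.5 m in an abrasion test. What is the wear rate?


Rate = volume_loss / distance
= 154.9 / 53.5
= 2.895 mm^3/m

2.895 mm^3/m


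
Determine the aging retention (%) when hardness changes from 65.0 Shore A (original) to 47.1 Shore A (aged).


Retention = aged / original * 100
= 47.1 / 65.0 * 100
= 72.5%

72.5%


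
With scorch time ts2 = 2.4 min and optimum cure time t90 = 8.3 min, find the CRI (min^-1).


CRI = 100 / (t90 - ts2)
= 100 / (8.3 - 2.4)
= 100 / 5.9
= 16.95 min^-1

16.95 min^-1


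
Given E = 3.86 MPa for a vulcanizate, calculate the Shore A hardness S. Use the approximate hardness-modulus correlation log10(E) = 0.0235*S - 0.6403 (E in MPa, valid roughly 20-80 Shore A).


log10(E) = 0.0235*S - 0.6403  =>  S = (log10(E) + 0.6403) / 0.0235
log10(3.86) = 0.586587
S = (0.586587 + 0.6403) / 0.0235 = 1.226887 / 0.0235
S = 52.2

Shore A = 52.2


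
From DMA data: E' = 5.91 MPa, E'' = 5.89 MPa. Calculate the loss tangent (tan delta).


tan delta = E'' / E'
= 5.89 / 5.91
= 0.9966

tan delta = 0.9966


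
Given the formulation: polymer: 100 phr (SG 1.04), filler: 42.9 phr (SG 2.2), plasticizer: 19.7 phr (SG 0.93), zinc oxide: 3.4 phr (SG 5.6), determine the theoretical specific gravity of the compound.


Sum of weights = 166.0
Volume contributions:
  polymer: 100/1.04 = 96.1538
  filler: 42.9/2.2 = 19.5000
  plasticizer: 19.7/0.93 = 21.1828
  zinc oxide: 3.4/5.6 = 0.6071
Sum of volumes = 137.4438
SG = 166.0 / 137.4438 = 1.208

SG = 1.208


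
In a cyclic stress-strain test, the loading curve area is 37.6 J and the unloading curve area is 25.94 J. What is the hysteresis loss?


Hysteresis loss = loading - unloading
= 37.6 - 25.94
= 11.66 J

11.66 J


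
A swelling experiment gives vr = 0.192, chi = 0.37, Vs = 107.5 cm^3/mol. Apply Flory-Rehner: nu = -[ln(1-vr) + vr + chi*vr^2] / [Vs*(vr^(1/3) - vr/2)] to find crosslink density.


ln(1 - vr) = ln(1 - 0.192) = -0.2132
Numerator = -((-0.2132) + 0.192 + 0.37 * 0.192^2) = 0.0076
Denominator = 107.5 * (0.192^(1/3) - 0.192/2) = 51.6967
nu = 0.0076 / 51.6967 = 1.4611e-04 mol/cm^3

1.4611e-04 mol/cm^3


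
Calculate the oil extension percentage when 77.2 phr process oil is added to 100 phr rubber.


Oil % = oil / (100 + oil) * 100
= 77.2 / (100 + 77.2) * 100
= 77.2 / 177.2 * 100
= 43.57%

43.57%


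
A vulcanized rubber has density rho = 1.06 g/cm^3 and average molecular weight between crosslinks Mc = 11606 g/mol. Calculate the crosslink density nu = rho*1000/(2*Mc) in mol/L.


nu = rho * 1000 / (2 * Mc)
nu = 1.06 * 1000 / (2 * 11606)
nu = 1060.0 / 23212
nu = 0.0457 mol/L

0.0457 mol/L


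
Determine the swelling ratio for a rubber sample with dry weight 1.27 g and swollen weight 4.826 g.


Q = W_swollen / W_dry
Q = 4.826 / 1.27
Q = 3.8

Q = 3.8


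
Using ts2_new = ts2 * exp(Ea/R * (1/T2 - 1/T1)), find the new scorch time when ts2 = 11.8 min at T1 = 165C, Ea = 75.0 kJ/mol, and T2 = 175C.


Convert temperatures: T1 = 165 + 273.15 = 438.15 K, T2 = 175 + 273.15 = 448.15 K
ts2_new = 11.8 * exp(75000 / 8.314 * (1/448.15 - 1/438.15))
1/T2 - 1/T1 = -5.0928e-05
ts2_new = 7.45 min

7.45 min


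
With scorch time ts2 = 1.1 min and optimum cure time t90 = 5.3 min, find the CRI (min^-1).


CRI = 100 / (t90 - ts2)
= 100 / (5.3 - 1.1)
= 100 / 4.2
= 23.81 min^-1

23.81 min^-1


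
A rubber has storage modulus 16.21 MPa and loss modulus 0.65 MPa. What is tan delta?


tan delta = E'' / E'
= 0.65 / 16.21
= 0.0401

tan delta = 0.0401


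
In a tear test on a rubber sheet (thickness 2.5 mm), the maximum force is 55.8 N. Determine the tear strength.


Tear strength = force / thickness
= 55.8 / 2.5
= 22.32 N/mm

22.32 N/mm


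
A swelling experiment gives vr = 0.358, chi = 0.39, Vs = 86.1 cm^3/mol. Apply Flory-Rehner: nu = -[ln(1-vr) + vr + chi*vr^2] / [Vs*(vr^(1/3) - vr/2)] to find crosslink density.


ln(1 - vr) = ln(1 - 0.358) = -0.4432
Numerator = -((-0.4432) + 0.358 + 0.39 * 0.358^2) = 0.0352
Denominator = 86.1 * (0.358^(1/3) - 0.358/2) = 45.7242
nu = 0.0352 / 45.7242 = 7.6946e-04 mol/cm^3

7.6946e-04 mol/cm^3


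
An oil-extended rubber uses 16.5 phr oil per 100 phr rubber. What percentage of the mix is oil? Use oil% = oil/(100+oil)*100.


Oil % = oil / (100 + oil) * 100
= 16.5 / (100 + 16.5) * 100
= 16.5 / 116.5 * 100
= 14.16%

14.16%


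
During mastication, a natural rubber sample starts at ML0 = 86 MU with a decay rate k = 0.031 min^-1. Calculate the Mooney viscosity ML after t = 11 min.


ML = ML0 * exp(-k * t)
ML = 86 * exp(-0.031 * 11)
ML = 86 * 0.7111
ML = 61.15 MU

61.15 MU


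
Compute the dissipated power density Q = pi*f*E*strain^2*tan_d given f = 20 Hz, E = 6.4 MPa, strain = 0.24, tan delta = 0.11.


Q = pi * f * E * strain^2 * tan_d
= pi * 20 * 6.4 * 0.24^2 * 0.11
= pi * 20 * 6.4 * 0.0576 * 0.11
= 2.5479

Q = 2.5479


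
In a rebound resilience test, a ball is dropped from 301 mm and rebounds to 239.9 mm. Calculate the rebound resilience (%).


Resilience = h_rebound / h_drop * 100
= 239.9 / 301 * 100
= 79.7%

79.7%


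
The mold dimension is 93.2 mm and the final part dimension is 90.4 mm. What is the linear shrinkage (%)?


Shrinkage = (mold - part) / mold * 100
= (93.2 - 90.4) / 93.2 * 100
= 2.8 / 93.2 * 100
= 3.0%

3.0%


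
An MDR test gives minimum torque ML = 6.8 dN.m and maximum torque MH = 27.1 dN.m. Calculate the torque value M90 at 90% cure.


M90 = ML + 0.9 * (MH - ML)
M90 = 6.8 + 0.9 * (27.1 - 6.8)
M90 = 6.8 + 0.9 * 20.3
M90 = 25.07 dN.m

25.07 dN.m


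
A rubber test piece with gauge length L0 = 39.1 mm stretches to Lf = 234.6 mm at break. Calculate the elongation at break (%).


Elongation = (Lf - L0) / L0 * 100
= (234.6 - 39.1) / 39.1 * 100
= 195.5 / 39.1 * 100
= 500.0%

500.0%


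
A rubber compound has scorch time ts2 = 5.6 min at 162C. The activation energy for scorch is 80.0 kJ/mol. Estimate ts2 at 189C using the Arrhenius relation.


Convert temperatures: T1 = 162 + 273.15 = 435.15 K, T2 = 189 + 273.15 = 462.15 K
ts2_new = 5.6 * exp(80000 / 8.314 * (1/462.15 - 1/435.15))
1/T2 - 1/T1 = -1.3426e-04
ts2_new = 1.54 min

1.54 min


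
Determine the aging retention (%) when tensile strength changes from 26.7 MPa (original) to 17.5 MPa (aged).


Retention = aged / original * 100
= 17.5 / 26.7 * 100
= 65.5%

65.5%


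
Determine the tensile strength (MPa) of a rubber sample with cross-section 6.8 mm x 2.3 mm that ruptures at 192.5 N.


Area = width * thickness = 6.8 * 2.3 = 15.64 mm^2
TS = force / area = 192.5 / 15.64 = 12.31 MPa

12.31 MPa


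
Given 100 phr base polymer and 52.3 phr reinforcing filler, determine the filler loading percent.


Filler % = filler / (rubber + filler) * 100
= 52.3 / (100 + 52.3) * 100
= 52.3 / 152.3 * 100
= 34.34%

34.34%


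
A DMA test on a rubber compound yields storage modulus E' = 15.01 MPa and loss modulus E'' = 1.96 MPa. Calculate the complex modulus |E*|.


|E*| = sqrt(E'^2 + E''^2)
= sqrt(15.01^2 + 1.96^2)
= sqrt(225.3001 + 3.8416)
= 15.137 MPa

15.137 MPa


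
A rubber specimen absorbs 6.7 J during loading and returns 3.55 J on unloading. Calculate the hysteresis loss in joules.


Hysteresis loss = loading - unloading
= 6.7 - 3.55
= 3.15 J

3.15 J


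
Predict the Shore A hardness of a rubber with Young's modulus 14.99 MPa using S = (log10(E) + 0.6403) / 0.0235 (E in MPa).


log10(E) = 0.0235*S - 0.6403  =>  S = (log10(E) + 0.6403) / 0.0235
log10(14.99) = 1.175802
S = (1.175802 + 0.6403) / 0.0235 = 1.816102 / 0.0235
S = 77.3

Shore A = 77.3


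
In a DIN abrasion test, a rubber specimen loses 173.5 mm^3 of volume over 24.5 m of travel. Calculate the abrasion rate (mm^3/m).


Rate = volume_loss / distance
= 173.5 / 24.5
= 7.082 mm^3/m

7.082 mm^3/m


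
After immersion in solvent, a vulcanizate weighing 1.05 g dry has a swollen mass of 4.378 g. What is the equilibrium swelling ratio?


Q = W_swollen / W_dry
Q = 4.378 / 1.05
Q = 4.17

Q = 4.17


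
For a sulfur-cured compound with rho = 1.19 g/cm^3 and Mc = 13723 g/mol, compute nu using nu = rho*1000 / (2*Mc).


nu = rho * 1000 / (2 * Mc)
nu = 1.19 * 1000 / (2 * 13723)
nu = 1190.0 / 27446
nu = 0.0434 mol/L

0.0434 mol/L


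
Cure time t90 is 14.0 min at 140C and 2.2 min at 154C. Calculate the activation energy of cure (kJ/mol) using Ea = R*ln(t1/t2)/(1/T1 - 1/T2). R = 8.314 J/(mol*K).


T1 = 413.15 K, T2 = 427.15 K
1/T1 - 1/T2 = 7.9330e-05
ln(t1/t2) = ln(14.0/2.2) = 1.8506
Ea = 8.314 * 1.8506 / 7.9330e-05 = 193946.8377 J/mol
Ea = 193.95 kJ/mol

193.95 kJ/mol


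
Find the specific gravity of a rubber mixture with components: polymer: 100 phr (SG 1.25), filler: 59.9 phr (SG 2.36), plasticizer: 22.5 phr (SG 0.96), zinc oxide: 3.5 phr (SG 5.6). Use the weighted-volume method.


Sum of weights = 185.9
Volume contributions:
  polymer: 100/1.25 = 80.0000
  filler: 59.9/2.36 = 25.3814
  plasticizer: 22.5/0.96 = 23.4375
  zinc oxide: 3.5/5.6 = 0.6250
Sum of volumes = 129.4439
SG = 185.9 / 129.4439 = 1.436

SG = 1.436


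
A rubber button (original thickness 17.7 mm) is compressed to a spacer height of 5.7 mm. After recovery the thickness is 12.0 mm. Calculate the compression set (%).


CS = (t0 - recovered) / (t0 - ts) * 100
= (17.7 - 12.0) / (17.7 - 5.7) * 100
= 5.7 / 12.0 * 100
= 47.5%

47.5%


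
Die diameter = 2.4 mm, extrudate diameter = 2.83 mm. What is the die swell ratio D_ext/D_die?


Die swell ratio = D_extrudate / D_die
= 2.83 / 2.4
= 1.179

Die swell = 1.179


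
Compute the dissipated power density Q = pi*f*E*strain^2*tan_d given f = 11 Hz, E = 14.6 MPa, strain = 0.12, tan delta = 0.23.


Q = pi * f * E * strain^2 * tan_d
= pi * 11 * 14.6 * 0.12^2 * 0.23
= pi * 11 * 14.6 * 0.0144 * 0.23
= 1.6710

Q = 1.6710


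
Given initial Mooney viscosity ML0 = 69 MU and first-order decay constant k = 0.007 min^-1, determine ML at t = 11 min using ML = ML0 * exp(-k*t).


ML = ML0 * exp(-k * t)
ML = 69 * exp(-0.007 * 11)
ML = 69 * 0.9259
ML = 63.89 MU

63.89 MU


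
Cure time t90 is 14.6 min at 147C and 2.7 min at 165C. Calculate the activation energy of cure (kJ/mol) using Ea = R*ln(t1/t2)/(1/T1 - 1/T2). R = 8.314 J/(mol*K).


T1 = 420.15 K, T2 = 438.15 K
1/T1 - 1/T2 = 9.7779e-05
ln(t1/t2) = ln(14.6/2.7) = 1.6878
Ea = 8.314 * 1.6878 / 9.7779e-05 = 143508.5906 J/mol
Ea = 143.51 kJ/mol

143.51 kJ/mol


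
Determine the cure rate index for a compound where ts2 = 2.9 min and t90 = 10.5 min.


CRI = 100 / (t90 - ts2)
= 100 / (10.5 - 2.9)
= 100 / 7.6
= 13.16 min^-1

13.16 min^-1


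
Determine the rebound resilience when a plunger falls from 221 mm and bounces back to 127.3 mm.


Resilience = h_rebound / h_drop * 100
= 127.3 / 221 * 100
= 57.6%

57.6%


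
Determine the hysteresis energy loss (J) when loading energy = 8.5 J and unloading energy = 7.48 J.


Hysteresis loss = loading - unloading
= 8.5 - 7.48
= 1.02 J

1.02 J


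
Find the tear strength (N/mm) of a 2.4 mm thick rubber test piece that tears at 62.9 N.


Tear strength = force / thickness
= 62.9 / 2.4
= 26.21 N/mm

26.21 N/mm


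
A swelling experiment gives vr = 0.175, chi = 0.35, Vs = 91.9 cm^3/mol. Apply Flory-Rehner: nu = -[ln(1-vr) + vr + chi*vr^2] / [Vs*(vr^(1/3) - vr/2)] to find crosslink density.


ln(1 - vr) = ln(1 - 0.175) = -0.1924
Numerator = -((-0.1924) + 0.175 + 0.35 * 0.175^2) = 0.0067
Denominator = 91.9 * (0.175^(1/3) - 0.175/2) = 43.3625
nu = 0.0067 / 43.3625 = 1.5343e-04 mol/cm^3

1.5343e-04 mol/cm^3


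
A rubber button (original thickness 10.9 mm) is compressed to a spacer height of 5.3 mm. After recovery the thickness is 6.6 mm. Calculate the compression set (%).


CS = (t0 - recovered) / (t0 - ts) * 100
= (10.9 - 6.6) / (10.9 - 5.3) * 100
= 4.3 / 5.6 * 100
= 76.8%

76.8%


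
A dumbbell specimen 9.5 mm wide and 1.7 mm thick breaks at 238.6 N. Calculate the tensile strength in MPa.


Area = width * thickness = 9.5 * 1.7 = 16.15 mm^2
TS = force / area = 238.6 / 16.15 = 14.77 MPa

14.77 MPa


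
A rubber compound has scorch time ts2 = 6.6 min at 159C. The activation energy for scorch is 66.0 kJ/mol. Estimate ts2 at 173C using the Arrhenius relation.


Convert temperatures: T1 = 159 + 273.15 = 432.15 K, T2 = 173 + 273.15 = 446.15 K
ts2_new = 6.6 * exp(66000 / 8.314 * (1/446.15 - 1/432.15))
1/T2 - 1/T1 = -7.2613e-05
ts2_new = 3.71 min

3.71 min


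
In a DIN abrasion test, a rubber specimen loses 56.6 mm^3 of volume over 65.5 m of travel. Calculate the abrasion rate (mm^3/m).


Rate = volume_loss / distance
= 56.6 / 65.5
= 0.864 mm^3/m

0.864 mm^3/m


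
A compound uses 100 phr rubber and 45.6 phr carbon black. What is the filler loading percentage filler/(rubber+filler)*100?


Filler % = filler / (rubber + filler) * 100
= 45.6 / (100 + 45.6) * 100
= 45.6 / 145.6 * 100
= 31.32%

31.32%


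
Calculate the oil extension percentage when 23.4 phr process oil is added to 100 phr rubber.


Oil % = oil / (100 + oil) * 100
= 23.4 / (100 + 23.4) * 100
= 23.4 / 123.4 * 100
= 18.96%

18.96%


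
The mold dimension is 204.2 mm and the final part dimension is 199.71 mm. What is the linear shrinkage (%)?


Shrinkage = (mold - part) / mold * 100
= (204.2 - 199.71) / 204.2 * 100
= 4.49 / 204.2 * 100
= 2.2%

2.2%


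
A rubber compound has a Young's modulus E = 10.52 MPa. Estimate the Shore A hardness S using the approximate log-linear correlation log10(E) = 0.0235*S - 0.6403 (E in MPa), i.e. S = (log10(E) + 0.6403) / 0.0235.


log10(E) = 0.0235*S - 0.6403  =>  S = (log10(E) + 0.6403) / 0.0235
log10(10.52) = 1.022016
S = (1.022016 + 0.6403) / 0.0235 = 1.662316 / 0.0235
S = 70.7

Shore A = 70.7


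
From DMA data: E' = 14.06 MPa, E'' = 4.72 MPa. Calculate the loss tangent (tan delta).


tan delta = E'' / E'
= 4.72 / 14.06
= 0.3357

tan delta = 0.3357


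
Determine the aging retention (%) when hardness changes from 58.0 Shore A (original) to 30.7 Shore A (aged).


Retention = aged / original * 100
= 30.7 / 58.0 * 100
= 52.9%

52.9%


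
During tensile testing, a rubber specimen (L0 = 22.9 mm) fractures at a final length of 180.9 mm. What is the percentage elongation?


Elongation = (Lf - L0) / L0 * 100
= (180.9 - 22.9) / 22.9 * 100
= 158.0 / 22.9 * 100
= 690.0%

690.0%


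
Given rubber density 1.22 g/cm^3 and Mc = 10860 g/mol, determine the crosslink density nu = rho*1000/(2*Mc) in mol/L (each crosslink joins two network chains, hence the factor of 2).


nu = rho * 1000 / (2 * Mc)
nu = 1.22 * 1000 / (2 * 10860)
nu = 1220.0 / 21720
nu = 0.0562 mol/L

0.0562 mol/L


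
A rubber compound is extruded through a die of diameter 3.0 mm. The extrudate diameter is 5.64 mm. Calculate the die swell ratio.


Die swell ratio = D_extrudate / D_die
= 5.64 / 3.0
= 1.88

Die swell = 1.88


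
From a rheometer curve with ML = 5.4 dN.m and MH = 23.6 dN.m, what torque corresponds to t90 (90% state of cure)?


M90 = ML + 0.9 * (MH - ML)
M90 = 5.4 + 0.9 * (23.6 - 5.4)
M90 = 5.4 + 0.9 * 18.2
M90 = 21.78 dN.m

21.78 dN.m


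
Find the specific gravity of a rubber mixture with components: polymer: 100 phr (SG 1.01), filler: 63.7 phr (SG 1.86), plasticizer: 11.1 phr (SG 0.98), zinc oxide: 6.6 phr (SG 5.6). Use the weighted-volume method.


Sum of weights = 181.4
Volume contributions:
  polymer: 100/1.01 = 99.0099
  filler: 63.7/1.86 = 34.2473
  plasticizer: 11.1/0.98 = 11.3265
  zinc oxide: 6.6/5.6 = 1.1786
Sum of volumes = 145.7623
SG = 181.4 / 145.7623 = 1.244

SG = 1.244


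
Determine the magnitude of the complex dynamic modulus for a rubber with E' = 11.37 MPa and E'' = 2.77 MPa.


|E*| = sqrt(E'^2 + E''^2)
= sqrt(11.37^2 + 2.77^2)
= sqrt(129.2769 + 7.6729)
= 11.703 MPa

11.703 MPa


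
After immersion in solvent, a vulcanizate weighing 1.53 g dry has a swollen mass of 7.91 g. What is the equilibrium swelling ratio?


Q = W_swollen / W_dry
Q = 7.91 / 1.53
Q = 5.17

Q = 5.17


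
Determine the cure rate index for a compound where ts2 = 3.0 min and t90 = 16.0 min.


CRI = 100 / (t90 - ts2)
= 100 / (16.0 - 3.0)
= 100 / 13.0
= 7.69 min^-1

7.69 min^-1


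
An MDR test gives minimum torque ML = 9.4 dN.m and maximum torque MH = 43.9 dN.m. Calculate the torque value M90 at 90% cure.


M90 = ML + 0.9 * (MH - ML)
M90 = 9.4 + 0.9 * (43.9 - 9.4)
M90 = 9.4 + 0.9 * 34.5
M90 = 40.45 dN.m

40.45 dN.m


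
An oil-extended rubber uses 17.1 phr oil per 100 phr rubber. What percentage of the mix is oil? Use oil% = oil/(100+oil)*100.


Oil % = oil / (100 + oil) * 100
= 17.1 / (100 + 17.1) * 100
= 17.1 / 117.1 * 100
= 14.6%

14.6%


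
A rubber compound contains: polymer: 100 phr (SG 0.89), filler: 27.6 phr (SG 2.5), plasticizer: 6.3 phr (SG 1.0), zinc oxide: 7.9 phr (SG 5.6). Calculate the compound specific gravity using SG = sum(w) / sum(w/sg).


Sum of weights = 141.8
Volume contributions:
  polymer: 100/0.89 = 112.3596
  filler: 27.6/2.5 = 11.0400
  plasticizer: 6.3/1.0 = 6.3000
  zinc oxide: 7.9/5.6 = 1.4107
Sum of volumes = 131.1103
SG = 141.8 / 131.1103 = 1.082

SG = 1.082


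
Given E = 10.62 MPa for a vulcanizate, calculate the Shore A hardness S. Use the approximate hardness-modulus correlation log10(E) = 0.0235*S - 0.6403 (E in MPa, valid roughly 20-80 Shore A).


log10(E) = 0.0235*S - 0.6403  =>  S = (log10(E) + 0.6403) / 0.0235
log10(10.62) = 1.026125
S = (1.026125 + 0.6403) / 0.0235 = 1.666425 / 0.0235
S = 70.9

Shore A = 70.9


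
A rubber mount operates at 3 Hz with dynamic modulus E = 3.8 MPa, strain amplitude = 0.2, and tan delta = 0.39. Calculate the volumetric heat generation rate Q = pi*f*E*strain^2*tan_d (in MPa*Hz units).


Q = pi * f * E * strain^2 * tan_d
= pi * 3 * 3.8 * 0.2^2 * 0.39
= pi * 3 * 3.8 * 0.0400 * 0.39
= 0.5587

Q = 0.5587


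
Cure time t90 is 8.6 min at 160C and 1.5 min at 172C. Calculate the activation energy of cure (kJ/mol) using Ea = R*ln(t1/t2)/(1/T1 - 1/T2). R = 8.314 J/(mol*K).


T1 = 433.15 K, T2 = 445.15 K
1/T1 - 1/T2 = 6.2235e-05
ln(t1/t2) = ln(8.6/1.5) = 1.7463
Ea = 8.314 * 1.7463 / 6.2235e-05 = 233287.5715 J/mol
Ea = 233.29 kJ/mol

233.29 kJ/mol


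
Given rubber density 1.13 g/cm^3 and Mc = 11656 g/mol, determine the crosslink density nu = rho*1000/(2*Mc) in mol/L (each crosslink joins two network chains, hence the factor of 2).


nu = rho * 1000 / (2 * Mc)
nu = 1.13 * 1000 / (2 * 11656)
nu = 1130.0 / 23312
nu = 0.0485 mol/L

0.0485 mol/L


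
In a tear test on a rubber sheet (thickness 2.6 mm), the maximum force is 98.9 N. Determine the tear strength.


Tear strength = force / thickness
= 98.9 / 2.6
= 38.04 N/mm

38.04 N/mm


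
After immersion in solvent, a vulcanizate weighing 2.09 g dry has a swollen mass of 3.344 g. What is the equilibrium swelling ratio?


Q = W_swollen / W_dry
Q = 3.344 / 2.09
Q = 1.6

Q = 1.6


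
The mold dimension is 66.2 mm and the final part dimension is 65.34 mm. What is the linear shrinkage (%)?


Shrinkage = (mold - part) / mold * 100
= (66.2 - 65.34) / 66.2 * 100
= 0.86 / 66.2 * 100
= 1.3%

1.3%


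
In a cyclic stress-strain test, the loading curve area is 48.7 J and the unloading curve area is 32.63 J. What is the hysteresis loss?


Hysteresis loss = loading - unloading
= 48.7 - 32.63
= 16.07 J

16.07 J


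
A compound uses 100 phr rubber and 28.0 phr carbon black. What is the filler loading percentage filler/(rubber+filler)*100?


Filler % = filler / (rubber + filler) * 100
= 28.0 / (100 + 28.0) * 100
= 28.0 / 128.0 * 100
= 21.88%

21.88%


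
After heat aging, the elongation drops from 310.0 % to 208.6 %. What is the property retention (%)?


Retention = aged / original * 100
= 208.6 / 310.0 * 100
= 67.3%

67.3%


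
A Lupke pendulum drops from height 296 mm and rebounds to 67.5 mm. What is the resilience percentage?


Resilience = h_rebound / h_drop * 100
= 67.5 / 296 * 100
= 22.8%

22.8%


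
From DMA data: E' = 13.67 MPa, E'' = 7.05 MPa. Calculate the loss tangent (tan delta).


tan delta = E'' / E'
= 7.05 / 13.67
= 0.5157

tan delta = 0.5157


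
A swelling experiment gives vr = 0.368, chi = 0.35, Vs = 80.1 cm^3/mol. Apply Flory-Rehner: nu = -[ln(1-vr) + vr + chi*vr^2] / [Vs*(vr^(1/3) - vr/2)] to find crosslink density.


ln(1 - vr) = ln(1 - 0.368) = -0.4589
Numerator = -((-0.4589) + 0.368 + 0.35 * 0.368^2) = 0.0435
Denominator = 80.1 * (0.368^(1/3) - 0.368/2) = 42.6620
nu = 0.0435 / 42.6620 = 0.0010 mol/cm^3

0.0010 mol/cm^3


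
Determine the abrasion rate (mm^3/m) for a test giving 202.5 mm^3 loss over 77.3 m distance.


Rate = volume_loss / distance
= 202.5 / 77.3
= 2.62 mm^3/m

2.62 mm^3/m


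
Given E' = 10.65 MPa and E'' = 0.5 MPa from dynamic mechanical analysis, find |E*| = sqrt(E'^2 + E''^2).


|E*| = sqrt(E'^2 + E''^2)
= sqrt(10.65^2 + 0.5^2)
= sqrt(113.4225 + 0.2500)
= 10.662 MPa

10.662 MPa


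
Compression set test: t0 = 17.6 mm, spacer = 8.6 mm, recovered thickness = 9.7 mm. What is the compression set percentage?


CS = (t0 - recovered) / (t0 - ts) * 100
= (17.6 - 9.7) / (17.6 - 8.6) * 100
= 7.9 / 9.0 * 100
= 87.8%

87.8%


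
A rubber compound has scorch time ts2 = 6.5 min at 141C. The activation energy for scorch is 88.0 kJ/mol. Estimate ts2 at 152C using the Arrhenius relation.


Convert temperatures: T1 = 141 + 273.15 = 414.15 K, T2 = 152 + 273.15 = 425.15 K
ts2_new = 6.5 * exp(88000 / 8.314 * (1/425.15 - 1/414.15))
1/T2 - 1/T1 = -6.2473e-05
ts2_new = 3.36 min

3.36 min


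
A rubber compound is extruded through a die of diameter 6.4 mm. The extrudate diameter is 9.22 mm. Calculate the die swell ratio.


Die swell ratio = D_extrudate / D_die
= 9.22 / 6.4
= 1.441

Die swell = 1.441


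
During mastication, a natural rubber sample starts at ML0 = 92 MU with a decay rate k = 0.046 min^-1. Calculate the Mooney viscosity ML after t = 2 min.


ML = ML0 * exp(-k * t)
ML = 92 * exp(-0.046 * 2)
ML = 92 * 0.9121
ML = 83.91 MU

83.91 MU


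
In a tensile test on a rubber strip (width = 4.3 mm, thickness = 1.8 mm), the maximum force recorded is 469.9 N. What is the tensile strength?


Area = width * thickness = 4.3 * 1.8 = 7.74 mm^2
TS = force / area = 469.9 / 7.74 = 60.71 MPa

60.71 MPa


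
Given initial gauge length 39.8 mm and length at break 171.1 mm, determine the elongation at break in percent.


Elongation = (Lf - L0) / L0 * 100
= (171.1 - 39.8) / 39.8 * 100
= 131.3 / 39.8 * 100
= 329.9%

329.9%


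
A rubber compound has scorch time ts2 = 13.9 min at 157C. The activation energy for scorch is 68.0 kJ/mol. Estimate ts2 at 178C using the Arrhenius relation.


Convert temperatures: T1 = 157 + 273.15 = 430.15 K, T2 = 178 + 273.15 = 451.15 K
ts2_new = 13.9 * exp(68000 / 8.314 * (1/451.15 - 1/430.15))
1/T2 - 1/T1 = -1.0821e-04
ts2_new = 5.74 min

5.74 min


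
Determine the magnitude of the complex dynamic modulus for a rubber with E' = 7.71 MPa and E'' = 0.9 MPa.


|E*| = sqrt(E'^2 + E''^2)
= sqrt(7.71^2 + 0.9^2)
= sqrt(59.4441 + 0.8100)
= 7.762 MPa

7.762 MPa


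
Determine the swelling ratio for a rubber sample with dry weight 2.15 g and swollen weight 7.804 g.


Q = W_swollen / W_dry
Q = 7.804 / 2.15
Q = 3.63

Q = 3.63


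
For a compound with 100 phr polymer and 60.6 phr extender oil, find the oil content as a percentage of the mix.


Oil % = oil / (100 + oil) * 100
= 60.6 / (100 + 60.6) * 100
= 60.6 / 160.6 * 100
= 37.73%

37.73%


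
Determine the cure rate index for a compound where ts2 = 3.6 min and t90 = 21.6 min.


CRI = 100 / (t90 - ts2)
= 100 / (21.6 - 3.6)
= 100 / 18.0
= 5.56 min^-1

5.56 min^-1


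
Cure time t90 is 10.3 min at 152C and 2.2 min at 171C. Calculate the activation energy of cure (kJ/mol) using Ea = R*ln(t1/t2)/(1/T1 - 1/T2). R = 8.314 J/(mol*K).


T1 = 425.15 K, T2 = 444.15 K
1/T1 - 1/T2 = 1.0062e-04
ln(t1/t2) = ln(10.3/2.2) = 1.5437
Ea = 8.314 * 1.5437 / 1.0062e-04 = 127552.0330 J/mol
Ea = 127.55 kJ/mol

127.55 kJ/mol


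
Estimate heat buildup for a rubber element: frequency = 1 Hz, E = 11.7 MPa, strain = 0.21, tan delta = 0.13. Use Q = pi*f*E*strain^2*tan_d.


Q = pi * f * E * strain^2 * tan_d
= pi * 1 * 11.7 * 0.21^2 * 0.13
= pi * 1 * 11.7 * 0.0441 * 0.13
= 0.2107

Q = 0.2107


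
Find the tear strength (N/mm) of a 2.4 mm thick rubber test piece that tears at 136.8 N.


Tear strength = force / thickness
= 136.8 / 2.4
= 57.0 N/mm

57.0 N/mm


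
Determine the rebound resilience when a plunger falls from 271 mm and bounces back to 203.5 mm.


Resilience = h_rebound / h_drop * 100
= 203.5 / 271 * 100
= 75.1%

75.1%


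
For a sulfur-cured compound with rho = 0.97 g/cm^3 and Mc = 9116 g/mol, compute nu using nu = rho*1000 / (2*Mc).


nu = rho * 1000 / (2 * Mc)
nu = 0.97 * 1000 / (2 * 9116)
nu = 970.0 / 18232
nu = 0.0532 mol/L

0.0532 mol/L


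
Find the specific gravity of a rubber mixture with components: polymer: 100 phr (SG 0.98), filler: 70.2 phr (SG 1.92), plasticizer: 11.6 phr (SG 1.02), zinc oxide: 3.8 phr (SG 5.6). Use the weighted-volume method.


Sum of weights = 185.6
Volume contributions:
  polymer: 100/0.98 = 102.0408
  filler: 70.2/1.92 = 36.5625
  plasticizer: 11.6/1.02 = 11.3725
  zinc oxide: 3.8/5.6 = 0.6786
Sum of volumes = 150.6544
SG = 185.6 / 150.6544 = 1.232

SG = 1.232


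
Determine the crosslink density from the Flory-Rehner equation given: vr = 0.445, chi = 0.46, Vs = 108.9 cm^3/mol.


ln(1 - vr) = ln(1 - 0.445) = -0.5888
Numerator = -((-0.5888) + 0.445 + 0.46 * 0.445^2) = 0.0527
Denominator = 108.9 * (0.445^(1/3) - 0.445/2) = 58.9106
nu = 0.0527 / 58.9106 = 8.9450e-04 mol/cm^3

8.9450e-04 mol/cm^3


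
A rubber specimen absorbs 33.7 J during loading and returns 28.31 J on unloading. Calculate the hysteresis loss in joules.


Hysteresis loss = loading - unloading
= 33.7 - 28.31
= 5.39 J

5.39 J


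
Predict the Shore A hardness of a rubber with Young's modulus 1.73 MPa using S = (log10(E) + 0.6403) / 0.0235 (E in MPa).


log10(E) = 0.0235*S - 0.6403  =>  S = (log10(E) + 0.6403) / 0.0235
log10(1.73) = 0.238046
S = (0.238046 + 0.6403) / 0.0235 = 0.878346 / 0.0235
S = 37.4

Shore A = 37.4


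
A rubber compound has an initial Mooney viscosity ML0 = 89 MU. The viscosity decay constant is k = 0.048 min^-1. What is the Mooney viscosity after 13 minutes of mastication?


ML = ML0 * exp(-k * t)
ML = 89 * exp(-0.048 * 13)
ML = 89 * 0.5358
ML = 47.69 MU

47.69 MU


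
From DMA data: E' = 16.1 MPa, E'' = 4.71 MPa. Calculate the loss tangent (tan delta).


tan delta = E'' / E'
= 4.71 / 16.1
= 0.2925

tan delta = 0.2925


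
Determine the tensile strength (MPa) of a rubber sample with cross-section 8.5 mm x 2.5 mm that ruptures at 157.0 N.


Area = width * thickness = 8.5 * 2.5 = 21.25 mm^2
TS = force / area = 157.0 / 21.25 = 7.39 MPa

7.39 MPa


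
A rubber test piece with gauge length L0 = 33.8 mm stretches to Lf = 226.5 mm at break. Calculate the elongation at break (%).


Elongation = (Lf - L0) / L0 * 100
= (226.5 - 33.8) / 33.8 * 100
= 192.7 / 33.8 * 100
= 570.1%

570.1%


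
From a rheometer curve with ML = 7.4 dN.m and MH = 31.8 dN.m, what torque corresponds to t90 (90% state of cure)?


M90 = ML + 0.9 * (MH - ML)
M90 = 7.4 + 0.9 * (31.8 - 7.4)
M90 = 7.4 + 0.9 * 24.4
M90 = 29.36 dN.m

29.36 dN.m


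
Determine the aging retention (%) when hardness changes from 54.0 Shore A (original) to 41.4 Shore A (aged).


Retention = aged / original * 100
= 41.4 / 54.0 * 100
= 76.7%

76.7%


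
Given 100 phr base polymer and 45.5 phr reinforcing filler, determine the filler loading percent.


Filler % = filler / (rubber + filler) * 100
= 45.5 / (100 + 45.5) * 100
= 45.5 / 145.5 * 100
= 31.27%

31.27%


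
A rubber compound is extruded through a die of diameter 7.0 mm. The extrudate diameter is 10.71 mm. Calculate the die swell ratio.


Die swell ratio = D_extrudate / D_die
= 10.71 / 7.0
= 1.53

Die swell = 1.53


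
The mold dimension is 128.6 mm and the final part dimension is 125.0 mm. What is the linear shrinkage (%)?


Shrinkage = (mold - part) / mold * 100
= (128.6 - 125.0) / 128.6 * 100
= 3.6 / 128.6 * 100
= 2.8%

2.8%


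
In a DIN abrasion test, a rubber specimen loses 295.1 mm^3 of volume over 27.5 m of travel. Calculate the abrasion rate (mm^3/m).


Rate = volume_loss / distance
= 295.1 / 27.5
= 10.731 mm^3/m

10.731 mm^3/m


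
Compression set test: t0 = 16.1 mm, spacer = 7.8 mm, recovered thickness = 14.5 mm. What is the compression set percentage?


CS = (t0 - recovered) / (t0 - ts) * 100
= (16.1 - 14.5) / (16.1 - 7.8) * 100
= 1.6 / 8.3 * 100
= 19.3%

19.3%


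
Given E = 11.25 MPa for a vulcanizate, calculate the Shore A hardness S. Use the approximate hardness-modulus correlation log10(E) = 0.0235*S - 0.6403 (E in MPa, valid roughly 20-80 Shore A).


log10(E) = 0.0235*S - 0.6403  =>  S = (log10(E) + 0.6403) / 0.0235
log10(11.25) = 1.051153
S = (1.051153 + 0.6403) / 0.0235 = 1.691453 / 0.0235
S = 72.0

Shore A = 72.0


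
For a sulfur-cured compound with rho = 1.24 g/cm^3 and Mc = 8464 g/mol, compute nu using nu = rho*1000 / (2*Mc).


nu = rho * 1000 / (2 * Mc)
nu = 1.24 * 1000 / (2 * 8464)
nu = 1240.0 / 16928
nu = 0.0733 mol/L

0.0733 mol/L


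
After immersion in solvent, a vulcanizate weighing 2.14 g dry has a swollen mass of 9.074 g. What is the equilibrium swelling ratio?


Q = W_swollen / W_dry
Q = 9.074 / 2.14
Q = 4.24

Q = 4.24


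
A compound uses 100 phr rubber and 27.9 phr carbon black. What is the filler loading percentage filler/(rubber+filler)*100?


Filler % = filler / (rubber + filler) * 100
= 27.9 / (100 + 27.9) * 100
= 27.9 / 127.9 * 100
= 21.81%

21.81%


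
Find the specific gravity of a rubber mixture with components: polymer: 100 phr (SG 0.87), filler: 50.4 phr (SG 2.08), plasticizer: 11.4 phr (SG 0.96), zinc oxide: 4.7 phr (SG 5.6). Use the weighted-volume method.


Sum of weights = 166.5
Volume contributions:
  polymer: 100/0.87 = 114.9425
  filler: 50.4/2.08 = 24.2308
  plasticizer: 11.4/0.96 = 11.8750
  zinc oxide: 4.7/5.6 = 0.8393
Sum of volumes = 151.8876
SG = 166.5 / 151.8876 = 1.096

SG = 1.096


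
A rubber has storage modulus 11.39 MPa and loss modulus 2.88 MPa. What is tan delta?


tan delta = E'' / E'
= 2.88 / 11.39
= 0.2529

tan delta = 0.2529


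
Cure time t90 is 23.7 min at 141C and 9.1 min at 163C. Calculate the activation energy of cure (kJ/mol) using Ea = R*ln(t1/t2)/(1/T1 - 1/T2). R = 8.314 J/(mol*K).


T1 = 414.15 K, T2 = 436.15 K
1/T1 - 1/T2 = 1.2179e-04
ln(t1/t2) = ln(23.7/9.1) = 0.9572
Ea = 8.314 * 0.9572 / 1.2179e-04 = 65340.7116 J/mol
Ea = 65.34 kJ/mol

65.34 kJ/mol


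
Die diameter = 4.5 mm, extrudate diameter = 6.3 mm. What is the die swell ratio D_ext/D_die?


Die swell ratio = D_extrudate / D_die
= 6.3 / 4.5
= 1.4

Die swell = 1.4


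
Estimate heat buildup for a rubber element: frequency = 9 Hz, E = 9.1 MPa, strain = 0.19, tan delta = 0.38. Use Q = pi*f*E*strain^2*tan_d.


Q = pi * f * E * strain^2 * tan_d
= pi * 9 * 9.1 * 0.19^2 * 0.38
= pi * 9 * 9.1 * 0.0361 * 0.38
= 3.5296

Q = 3.5296


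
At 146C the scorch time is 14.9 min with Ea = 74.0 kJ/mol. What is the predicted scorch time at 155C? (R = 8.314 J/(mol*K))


Convert temperatures: T1 = 146 + 273.15 = 419.15 K, T2 = 155 + 273.15 = 428.15 K
ts2_new = 14.9 * exp(74000 / 8.314 * (1/428.15 - 1/419.15))
1/T2 - 1/T1 = -5.0151e-05
ts2_new = 9.54 min

9.54 min


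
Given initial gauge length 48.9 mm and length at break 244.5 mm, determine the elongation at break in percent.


Elongation = (Lf - L0) / L0 * 100
= (244.5 - 48.9) / 48.9 * 100
= 195.6 / 48.9 * 100
= 400.0%

400.0%


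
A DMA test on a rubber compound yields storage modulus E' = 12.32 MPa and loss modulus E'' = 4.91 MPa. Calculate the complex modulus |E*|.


|E*| = sqrt(E'^2 + E''^2)
= sqrt(12.32^2 + 4.91^2)
= sqrt(151.7824 + 24.1081)
= 13.262 MPa

13.262 MPa


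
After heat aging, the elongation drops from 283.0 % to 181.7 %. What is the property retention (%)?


Retention = aged / original * 100
= 181.7 / 283.0 * 100
= 64.2%

64.2%


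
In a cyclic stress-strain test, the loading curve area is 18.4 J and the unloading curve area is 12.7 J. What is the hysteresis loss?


Hysteresis loss = loading - unloading
= 18.4 - 12.7
= 5.7 J

5.7 J


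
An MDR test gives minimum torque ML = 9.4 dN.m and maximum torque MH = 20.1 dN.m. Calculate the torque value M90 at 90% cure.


M90 = ML + 0.9 * (MH - ML)
M90 = 9.4 + 0.9 * (20.1 - 9.4)
M90 = 9.4 + 0.9 * 10.7
M90 = 19.03 dN.m

19.03 dN.m


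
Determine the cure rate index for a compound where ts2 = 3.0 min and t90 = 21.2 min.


CRI = 100 / (t90 - ts2)
= 100 / (21.2 - 3.0)
= 100 / 18.2
= 5.49 min^-1

5.49 min^-1


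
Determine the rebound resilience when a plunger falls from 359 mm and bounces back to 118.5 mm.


Resilience = h_rebound / h_drop * 100
= 118.5 / 359 * 100
= 33.0%

33.0%


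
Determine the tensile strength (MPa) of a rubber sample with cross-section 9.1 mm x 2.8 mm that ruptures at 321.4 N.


Area = width * thickness = 9.1 * 2.8 = 25.48 mm^2
TS = force / area = 321.4 / 25.48 = 12.61 MPa

12.61 MPa


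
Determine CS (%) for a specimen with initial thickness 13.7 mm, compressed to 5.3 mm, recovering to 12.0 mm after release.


CS = (t0 - recovered) / (t0 - ts) * 100
= (13.7 - 12.0) / (13.7 - 5.3) * 100
= 1.7 / 8.4 * 100
= 20.2%

20.2%


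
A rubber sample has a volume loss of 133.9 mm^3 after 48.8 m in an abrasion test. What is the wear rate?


Rate = volume_loss / distance
= 133.9 / 48.8
= 2.744 mm^3/m

2.744 mm^3/m


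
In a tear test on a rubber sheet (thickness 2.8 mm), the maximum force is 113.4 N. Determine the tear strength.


Tear strength = force / thickness
= 113.4 / 2.8
= 40.5 N/mm

40.5 N/mm


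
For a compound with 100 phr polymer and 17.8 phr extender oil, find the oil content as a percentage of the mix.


Oil % = oil / (100 + oil) * 100
= 17.8 / (100 + 17.8) * 100
= 17.8 / 117.8 * 100
= 15.11%

15.11%


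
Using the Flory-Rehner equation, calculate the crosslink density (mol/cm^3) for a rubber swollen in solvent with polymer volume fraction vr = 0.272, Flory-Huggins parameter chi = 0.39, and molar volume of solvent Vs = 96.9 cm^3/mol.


ln(1 - vr) = ln(1 - 0.272) = -0.3175
Numerator = -((-0.3175) + 0.272 + 0.39 * 0.272^2) = 0.0166
Denominator = 96.9 * (0.272^(1/3) - 0.272/2) = 49.6053
nu = 0.0166 / 49.6053 = 3.3465e-04 mol/cm^3

3.3465e-04 mol/cm^3


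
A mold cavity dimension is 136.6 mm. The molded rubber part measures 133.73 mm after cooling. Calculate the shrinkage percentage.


Shrinkage = (mold - part) / mold * 100
= (136.6 - 133.73) / 136.6 * 100
= 2.87 / 136.6 * 100
= 2.1%

2.1%


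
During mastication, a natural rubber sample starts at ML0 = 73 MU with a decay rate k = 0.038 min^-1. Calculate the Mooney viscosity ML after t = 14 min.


ML = ML0 * exp(-k * t)
ML = 73 * exp(-0.038 * 14)
ML = 73 * 0.5874
ML = 42.88 MU

42.88 MU


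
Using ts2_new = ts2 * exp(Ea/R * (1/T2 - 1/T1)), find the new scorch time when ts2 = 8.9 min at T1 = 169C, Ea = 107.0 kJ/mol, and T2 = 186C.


Convert temperatures: T1 = 169 + 273.15 = 442.15 K, T2 = 186 + 273.15 = 459.15 K
ts2_new = 8.9 * exp(107000 / 8.314 * (1/459.15 - 1/442.15))
1/T2 - 1/T1 = -8.3738e-05
ts2_new = 3.03 min

3.03 min


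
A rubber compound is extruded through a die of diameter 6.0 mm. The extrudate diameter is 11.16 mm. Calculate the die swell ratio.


Die swell ratio = D_extrudate / D_die
= 11.16 / 6.0
= 1.86

Die swell = 1.86


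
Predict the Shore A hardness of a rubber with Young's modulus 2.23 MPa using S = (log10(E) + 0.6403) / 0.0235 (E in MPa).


log10(E) = 0.0235*S - 0.6403  =>  S = (log10(E) + 0.6403) / 0.0235
log10(2.23) = 0.348305
S = (0.348305 + 0.6403) / 0.0235 = 0.988605 / 0.0235
S = 42.1

Shore A = 42.1


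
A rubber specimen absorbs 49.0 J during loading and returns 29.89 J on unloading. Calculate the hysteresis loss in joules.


Hysteresis loss = loading - unloading
= 49.0 - 29.89
= 19.11 J

19.11 J
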